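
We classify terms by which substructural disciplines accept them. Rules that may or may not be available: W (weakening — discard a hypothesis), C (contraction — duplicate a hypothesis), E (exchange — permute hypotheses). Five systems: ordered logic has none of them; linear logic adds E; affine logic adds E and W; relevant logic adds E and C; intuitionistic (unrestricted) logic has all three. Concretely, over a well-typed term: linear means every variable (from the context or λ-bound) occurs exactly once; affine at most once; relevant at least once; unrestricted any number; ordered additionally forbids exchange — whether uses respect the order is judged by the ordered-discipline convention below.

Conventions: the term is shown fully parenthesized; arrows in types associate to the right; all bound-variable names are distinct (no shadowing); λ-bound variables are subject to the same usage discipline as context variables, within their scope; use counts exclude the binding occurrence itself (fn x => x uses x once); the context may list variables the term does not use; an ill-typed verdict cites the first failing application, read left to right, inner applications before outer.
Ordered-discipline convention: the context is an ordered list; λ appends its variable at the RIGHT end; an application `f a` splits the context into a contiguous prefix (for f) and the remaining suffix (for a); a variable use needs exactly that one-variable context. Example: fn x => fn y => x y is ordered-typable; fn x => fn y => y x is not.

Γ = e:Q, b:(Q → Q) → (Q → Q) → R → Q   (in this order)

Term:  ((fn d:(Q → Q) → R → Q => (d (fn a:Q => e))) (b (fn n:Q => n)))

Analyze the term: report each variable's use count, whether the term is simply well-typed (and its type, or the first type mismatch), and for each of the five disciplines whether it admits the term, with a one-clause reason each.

usage: e=1, b=1, d (λ-bound)=1, a (λ-bound)=0, n (λ-bound)=1
order of uses: d, e, b, n
typing: well-typed — term : R → Q
ordered ✗ (unused: a — weakening required)
linear ✗ (unused: a — weakening required)
affine ✓ (no duplicate uses among e, b, d, a, n)
relevant ✗ (unused: a — weakening required)
unrestricted ✓ (type-checks (R → Q) and nothing is barred)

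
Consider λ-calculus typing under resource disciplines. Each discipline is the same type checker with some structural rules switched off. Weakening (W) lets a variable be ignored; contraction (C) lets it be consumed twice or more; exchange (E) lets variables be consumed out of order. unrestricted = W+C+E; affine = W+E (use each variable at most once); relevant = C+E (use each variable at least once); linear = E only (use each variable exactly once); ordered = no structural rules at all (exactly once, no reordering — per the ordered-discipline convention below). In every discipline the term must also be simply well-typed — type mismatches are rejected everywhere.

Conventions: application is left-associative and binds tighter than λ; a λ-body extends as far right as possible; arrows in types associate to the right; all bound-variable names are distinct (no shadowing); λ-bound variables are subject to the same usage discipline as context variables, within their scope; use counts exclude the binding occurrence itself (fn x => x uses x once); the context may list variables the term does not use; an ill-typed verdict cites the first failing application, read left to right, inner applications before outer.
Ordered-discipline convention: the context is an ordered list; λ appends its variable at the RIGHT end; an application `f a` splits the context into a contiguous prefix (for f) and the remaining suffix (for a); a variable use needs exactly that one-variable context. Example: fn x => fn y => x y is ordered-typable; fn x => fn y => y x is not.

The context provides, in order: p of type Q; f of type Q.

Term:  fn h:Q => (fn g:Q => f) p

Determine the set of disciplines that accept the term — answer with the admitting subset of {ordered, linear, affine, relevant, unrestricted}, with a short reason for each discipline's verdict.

admitted in: affine, unrestricted
usage: p: 1×; f: 1×; h [bound]: 0×; g [bound]: 0×
order of uses: f, p
typing: ✓ — Q -> Q
ordered: ✗, needs weakening: h, g unused
linear: ✗, needs weakening: h, g unused
affine: ✓, at most one use each (p, f, h, g)
relevant: ✗, needs weakening: h, g unused
unrestricted: ✓, simply typable at Q -> Q; W, C, E all held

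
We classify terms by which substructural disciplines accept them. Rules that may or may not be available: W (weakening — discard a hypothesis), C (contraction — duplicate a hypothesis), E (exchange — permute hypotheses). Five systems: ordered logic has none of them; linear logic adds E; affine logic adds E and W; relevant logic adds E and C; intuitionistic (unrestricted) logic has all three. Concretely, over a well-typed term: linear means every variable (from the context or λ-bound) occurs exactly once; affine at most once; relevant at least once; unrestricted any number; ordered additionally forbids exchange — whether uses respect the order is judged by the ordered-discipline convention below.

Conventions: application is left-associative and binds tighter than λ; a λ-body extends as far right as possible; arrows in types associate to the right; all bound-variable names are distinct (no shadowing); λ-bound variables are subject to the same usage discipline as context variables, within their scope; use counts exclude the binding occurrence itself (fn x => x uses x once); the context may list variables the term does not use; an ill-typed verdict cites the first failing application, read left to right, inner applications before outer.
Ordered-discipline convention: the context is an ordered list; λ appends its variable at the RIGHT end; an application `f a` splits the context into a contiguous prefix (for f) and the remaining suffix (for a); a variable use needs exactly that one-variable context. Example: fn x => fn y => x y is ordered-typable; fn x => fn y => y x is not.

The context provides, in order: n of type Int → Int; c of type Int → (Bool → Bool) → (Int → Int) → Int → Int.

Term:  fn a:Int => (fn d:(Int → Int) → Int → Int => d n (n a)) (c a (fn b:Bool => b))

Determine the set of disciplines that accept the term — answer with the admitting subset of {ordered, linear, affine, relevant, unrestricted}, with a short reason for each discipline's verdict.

admitted by: relevant, unrestricted
counts: n: 2×, c: 1×, a (bound): 2×, d (bound): 1×, b (bound): 1×
order of uses: d, n, n, a, c, a, b
typing: well-typed at Int → Int
ordered ✗ (needs contraction — n ×2, a ×2)
linear ✗ (needs contraction — n ×2, a ×2)
affine ✗ (needs contraction — n ×2, a ×2)
relevant ✓ (none of n, c, a, d, b goes unused)
unrestricted ✓ (well-typed at Int → Int; no restrictions here)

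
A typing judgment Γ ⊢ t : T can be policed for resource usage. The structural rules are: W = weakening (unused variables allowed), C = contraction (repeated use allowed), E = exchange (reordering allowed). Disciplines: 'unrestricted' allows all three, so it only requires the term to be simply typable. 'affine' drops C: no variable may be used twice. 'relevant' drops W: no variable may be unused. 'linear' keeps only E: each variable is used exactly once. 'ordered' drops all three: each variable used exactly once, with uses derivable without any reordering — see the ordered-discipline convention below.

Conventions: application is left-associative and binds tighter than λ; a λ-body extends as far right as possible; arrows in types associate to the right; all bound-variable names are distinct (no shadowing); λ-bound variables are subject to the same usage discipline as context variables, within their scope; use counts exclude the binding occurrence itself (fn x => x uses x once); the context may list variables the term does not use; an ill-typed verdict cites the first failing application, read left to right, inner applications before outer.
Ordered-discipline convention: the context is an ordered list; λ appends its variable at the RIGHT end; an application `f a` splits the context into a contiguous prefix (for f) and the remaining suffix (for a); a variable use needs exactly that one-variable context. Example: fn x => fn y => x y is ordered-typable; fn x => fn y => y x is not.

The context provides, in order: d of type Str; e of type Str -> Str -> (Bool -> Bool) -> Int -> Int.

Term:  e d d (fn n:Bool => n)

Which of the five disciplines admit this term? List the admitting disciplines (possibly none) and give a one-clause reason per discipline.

admitted by: relevant, unrestricted
counts: d: 2, e: 1, n (λ-bound): 1
uses in reading order: e, d, d, n
typing: well-typed — term : Int -> Int
ordered ✗ (repeated use of d ×2)
linear ✗ (repeated use of d ×2)
affine ✗ (repeated use of d ×2)
relevant ✓ (none of d, e, n goes unused)
unrestricted ✓ (well-typed at Int -> Int; no restrictions here)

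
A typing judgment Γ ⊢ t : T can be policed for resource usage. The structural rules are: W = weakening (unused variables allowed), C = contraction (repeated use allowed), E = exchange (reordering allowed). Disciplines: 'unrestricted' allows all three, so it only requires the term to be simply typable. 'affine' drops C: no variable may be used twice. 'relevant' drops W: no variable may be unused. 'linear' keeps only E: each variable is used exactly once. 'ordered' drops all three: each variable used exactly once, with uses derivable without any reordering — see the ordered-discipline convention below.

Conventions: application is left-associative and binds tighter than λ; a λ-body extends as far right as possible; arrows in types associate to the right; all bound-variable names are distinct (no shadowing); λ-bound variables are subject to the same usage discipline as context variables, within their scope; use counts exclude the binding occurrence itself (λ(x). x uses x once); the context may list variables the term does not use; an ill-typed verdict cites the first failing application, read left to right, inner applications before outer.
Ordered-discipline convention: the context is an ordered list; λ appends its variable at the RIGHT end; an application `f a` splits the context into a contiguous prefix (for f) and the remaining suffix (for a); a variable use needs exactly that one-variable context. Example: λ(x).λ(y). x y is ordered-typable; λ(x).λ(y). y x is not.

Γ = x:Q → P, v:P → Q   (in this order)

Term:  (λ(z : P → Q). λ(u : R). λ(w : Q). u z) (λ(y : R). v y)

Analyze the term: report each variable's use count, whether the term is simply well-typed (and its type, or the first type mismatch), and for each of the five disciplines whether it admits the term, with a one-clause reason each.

counts: x: 0×; v: 1×; z (λ-bound): 1×; u (λ-bound): 1×; w (λ-bound): 0×; y (λ-bound): 1×
uses in reading order: u, z, v, y
typing: ill-typed: non-arrow in function slot: R
ordered: ✗, the type mismatch rejects it
linear: ✗, not simply typable
affine: ✗, fails simple typing
relevant: ✗, a type mismatch blocks all five
unrestricted: ✗, the type mismatch rejects it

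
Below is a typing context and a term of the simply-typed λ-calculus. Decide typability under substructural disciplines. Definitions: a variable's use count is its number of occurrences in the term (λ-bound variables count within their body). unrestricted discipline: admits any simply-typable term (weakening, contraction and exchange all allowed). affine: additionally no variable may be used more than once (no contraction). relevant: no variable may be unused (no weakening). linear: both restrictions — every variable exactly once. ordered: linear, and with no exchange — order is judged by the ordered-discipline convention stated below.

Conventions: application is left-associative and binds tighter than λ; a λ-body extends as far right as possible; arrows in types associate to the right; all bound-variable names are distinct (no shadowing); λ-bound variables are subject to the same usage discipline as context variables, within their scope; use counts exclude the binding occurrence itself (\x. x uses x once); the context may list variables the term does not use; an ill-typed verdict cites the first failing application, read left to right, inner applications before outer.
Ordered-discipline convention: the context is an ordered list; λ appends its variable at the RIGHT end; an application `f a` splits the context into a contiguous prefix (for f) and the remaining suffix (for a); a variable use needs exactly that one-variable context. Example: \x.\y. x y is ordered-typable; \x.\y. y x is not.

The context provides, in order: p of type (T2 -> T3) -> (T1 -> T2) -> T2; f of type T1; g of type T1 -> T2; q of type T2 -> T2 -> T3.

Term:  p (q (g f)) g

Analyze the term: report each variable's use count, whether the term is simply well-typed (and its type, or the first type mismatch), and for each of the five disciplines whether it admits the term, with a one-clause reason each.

use counts: p: 1, f: 1, g: 2, q: 1
uses in reading order: p, q, g, f, g
typing: well-typed — term : T2
ordered: ✗, needs contraction — g ×2
linear: ✗, needs contraction — g ×2
affine: ✗, needs contraction — g ×2
relevant: ✓, at least one use each (p, f, g, q)
unrestricted: ✓, typability at T2 is all that's needed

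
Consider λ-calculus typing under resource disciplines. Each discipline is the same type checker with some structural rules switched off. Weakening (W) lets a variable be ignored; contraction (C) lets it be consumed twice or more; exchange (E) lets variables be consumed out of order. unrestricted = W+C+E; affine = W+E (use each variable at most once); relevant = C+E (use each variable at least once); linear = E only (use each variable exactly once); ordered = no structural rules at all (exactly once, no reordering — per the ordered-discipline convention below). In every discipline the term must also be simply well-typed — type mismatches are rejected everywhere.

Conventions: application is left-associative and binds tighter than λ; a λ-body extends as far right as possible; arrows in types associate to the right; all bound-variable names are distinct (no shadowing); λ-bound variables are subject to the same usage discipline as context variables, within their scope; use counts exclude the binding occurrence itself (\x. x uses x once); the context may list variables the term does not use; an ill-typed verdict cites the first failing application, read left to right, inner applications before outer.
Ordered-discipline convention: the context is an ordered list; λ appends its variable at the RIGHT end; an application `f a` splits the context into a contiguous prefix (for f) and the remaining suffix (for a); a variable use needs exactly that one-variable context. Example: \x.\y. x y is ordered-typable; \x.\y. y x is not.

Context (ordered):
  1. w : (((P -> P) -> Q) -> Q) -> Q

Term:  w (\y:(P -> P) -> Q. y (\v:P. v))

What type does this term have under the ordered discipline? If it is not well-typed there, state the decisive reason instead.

term : Q
usage: w ×1, y [bound] ×1, v [bound] ×1
uses in reading order: w, y, v
typing: the term checks, with type Q
all disciplines: ordered ✓ · linear ✓ · affine ✓ · relevant ✓ · unrestricted ✓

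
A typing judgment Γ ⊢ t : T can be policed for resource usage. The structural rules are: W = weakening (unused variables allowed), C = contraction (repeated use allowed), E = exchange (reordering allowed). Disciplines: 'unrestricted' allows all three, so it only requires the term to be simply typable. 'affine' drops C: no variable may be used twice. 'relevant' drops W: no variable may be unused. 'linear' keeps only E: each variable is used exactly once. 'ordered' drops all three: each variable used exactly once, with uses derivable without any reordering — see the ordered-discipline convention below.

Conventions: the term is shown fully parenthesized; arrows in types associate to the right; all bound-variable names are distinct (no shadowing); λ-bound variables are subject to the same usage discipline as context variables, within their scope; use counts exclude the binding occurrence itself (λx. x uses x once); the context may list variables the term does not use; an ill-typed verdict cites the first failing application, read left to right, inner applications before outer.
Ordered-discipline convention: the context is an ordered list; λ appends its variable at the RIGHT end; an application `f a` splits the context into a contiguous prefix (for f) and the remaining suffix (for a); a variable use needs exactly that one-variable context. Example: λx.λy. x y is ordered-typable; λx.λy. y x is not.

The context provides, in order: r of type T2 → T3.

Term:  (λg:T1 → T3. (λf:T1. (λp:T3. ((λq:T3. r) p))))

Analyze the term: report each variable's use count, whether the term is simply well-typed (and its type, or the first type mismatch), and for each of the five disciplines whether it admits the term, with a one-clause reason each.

variable uses: r=1, g (bound)=0, f (bound)=0, p (bound)=1, q (bound)=0
use order (left to right): r, p
typing: ✓ — (T1 → T3) → T1 → T3 → T2 → T3
ordered: ✗, unused: g, f, q — weakening required
linear: ✗, unused: g, f, q — weakening required
affine: ✓, none of r, g, f, p, q used more than once
relevant: ✗, unused: g, f, q — weakening required
unrestricted: ✓, simply typable at (T1 → T3) → T1 → T3 → T2 → T3; W, C, E all held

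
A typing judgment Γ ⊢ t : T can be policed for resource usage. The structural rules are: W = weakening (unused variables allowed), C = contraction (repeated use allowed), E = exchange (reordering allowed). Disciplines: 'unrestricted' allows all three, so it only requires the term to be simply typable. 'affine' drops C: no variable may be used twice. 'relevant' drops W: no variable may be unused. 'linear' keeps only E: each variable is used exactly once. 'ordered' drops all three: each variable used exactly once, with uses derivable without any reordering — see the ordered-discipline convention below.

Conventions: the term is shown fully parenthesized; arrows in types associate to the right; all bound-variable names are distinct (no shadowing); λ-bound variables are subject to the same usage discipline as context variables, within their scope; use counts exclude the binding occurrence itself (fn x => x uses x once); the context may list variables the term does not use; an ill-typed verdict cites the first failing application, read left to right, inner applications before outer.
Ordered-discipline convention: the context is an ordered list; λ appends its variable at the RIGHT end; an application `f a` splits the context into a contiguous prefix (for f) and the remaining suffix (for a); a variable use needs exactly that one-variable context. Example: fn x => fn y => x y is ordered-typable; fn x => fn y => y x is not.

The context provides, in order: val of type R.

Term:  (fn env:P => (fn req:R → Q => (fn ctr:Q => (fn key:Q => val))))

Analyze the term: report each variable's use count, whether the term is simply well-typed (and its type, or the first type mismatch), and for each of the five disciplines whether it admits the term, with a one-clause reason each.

use counts: val: 1, env (λ-bound): 0, req (λ-bound): 0, ctr (λ-bound): 0, key (λ-bound): 0
left-to-right use order: val
typing: well-typed at P → (R → Q) → Q → Q → R
ordered: ✗, unused: env, req, ctr, key — weakening required
linear: ✗, unused: env, req, ctr, key — weakening required
affine: ✓, at most one use each (val, env, req, ctr, key)
relevant: ✗, unused: env, req, ctr, key — weakening required
unrestricted: ✓, type-checks (P → (R → Q) → Q → Q → R) and nothing is barred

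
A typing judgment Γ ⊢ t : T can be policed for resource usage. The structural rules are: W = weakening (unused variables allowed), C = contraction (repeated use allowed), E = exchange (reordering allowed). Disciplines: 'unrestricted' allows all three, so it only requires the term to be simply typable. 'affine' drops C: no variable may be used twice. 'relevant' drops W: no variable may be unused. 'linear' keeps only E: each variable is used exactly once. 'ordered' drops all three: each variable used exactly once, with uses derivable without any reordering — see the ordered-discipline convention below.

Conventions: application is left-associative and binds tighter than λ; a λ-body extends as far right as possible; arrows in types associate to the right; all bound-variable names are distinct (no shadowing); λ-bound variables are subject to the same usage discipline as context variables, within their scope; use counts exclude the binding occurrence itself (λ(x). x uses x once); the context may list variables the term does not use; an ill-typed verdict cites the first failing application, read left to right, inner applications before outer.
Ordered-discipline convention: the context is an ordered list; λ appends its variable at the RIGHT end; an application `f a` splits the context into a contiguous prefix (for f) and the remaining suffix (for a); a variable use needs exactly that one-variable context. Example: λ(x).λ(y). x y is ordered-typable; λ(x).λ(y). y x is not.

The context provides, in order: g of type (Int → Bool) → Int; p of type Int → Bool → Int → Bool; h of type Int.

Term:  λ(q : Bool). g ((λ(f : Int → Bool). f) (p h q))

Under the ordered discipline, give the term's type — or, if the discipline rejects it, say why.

term : Bool → Int
counts: g=1; p=1; h=1; q (λ-bound)=1; f (λ-bound)=1
order of uses: g, f, p, h, q
typing: well-typed — term : Bool → Int
across the five disciplines: ordered ✓ | linear ✓ | affine ✓ | relevant ✓ | unrestricted ✓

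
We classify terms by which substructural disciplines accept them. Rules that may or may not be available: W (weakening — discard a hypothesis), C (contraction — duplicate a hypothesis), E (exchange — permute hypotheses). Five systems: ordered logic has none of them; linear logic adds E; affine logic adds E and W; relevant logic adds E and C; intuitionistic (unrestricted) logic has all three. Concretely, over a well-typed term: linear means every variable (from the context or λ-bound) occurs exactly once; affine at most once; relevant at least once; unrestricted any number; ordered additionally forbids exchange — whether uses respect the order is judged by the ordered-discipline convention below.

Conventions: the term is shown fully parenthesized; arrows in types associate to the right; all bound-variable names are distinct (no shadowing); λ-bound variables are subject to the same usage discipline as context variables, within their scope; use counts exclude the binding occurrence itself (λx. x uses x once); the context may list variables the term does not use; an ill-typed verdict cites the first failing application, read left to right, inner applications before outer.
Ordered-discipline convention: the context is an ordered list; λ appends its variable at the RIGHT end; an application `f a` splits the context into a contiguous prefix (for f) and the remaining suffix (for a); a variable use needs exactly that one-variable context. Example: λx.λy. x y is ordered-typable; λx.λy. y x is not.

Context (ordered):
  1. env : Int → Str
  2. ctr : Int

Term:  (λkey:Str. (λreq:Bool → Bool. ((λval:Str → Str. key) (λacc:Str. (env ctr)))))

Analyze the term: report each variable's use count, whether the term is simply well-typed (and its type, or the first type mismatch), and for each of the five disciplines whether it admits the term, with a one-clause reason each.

use counts: env: 1; ctr: 1; key [bound]: 1; req [bound]: 0; val [bound]: 0; acc [bound]: 0
left-to-right use order: key, env, ctr
typing: ✓ — Str → (Bool → Bool) → Str
ordered ✗ (req, val, acc never used (weakening))
linear ✗ (req, val, acc never used (weakening))
affine ✓ (no duplicate uses among env, ctr, key, req, val, acc)
relevant ✗ (req, val, acc never used (weakening))
unrestricted ✓ (simply typable at Str → (Bool → Bool) → Str; W, C, E all held)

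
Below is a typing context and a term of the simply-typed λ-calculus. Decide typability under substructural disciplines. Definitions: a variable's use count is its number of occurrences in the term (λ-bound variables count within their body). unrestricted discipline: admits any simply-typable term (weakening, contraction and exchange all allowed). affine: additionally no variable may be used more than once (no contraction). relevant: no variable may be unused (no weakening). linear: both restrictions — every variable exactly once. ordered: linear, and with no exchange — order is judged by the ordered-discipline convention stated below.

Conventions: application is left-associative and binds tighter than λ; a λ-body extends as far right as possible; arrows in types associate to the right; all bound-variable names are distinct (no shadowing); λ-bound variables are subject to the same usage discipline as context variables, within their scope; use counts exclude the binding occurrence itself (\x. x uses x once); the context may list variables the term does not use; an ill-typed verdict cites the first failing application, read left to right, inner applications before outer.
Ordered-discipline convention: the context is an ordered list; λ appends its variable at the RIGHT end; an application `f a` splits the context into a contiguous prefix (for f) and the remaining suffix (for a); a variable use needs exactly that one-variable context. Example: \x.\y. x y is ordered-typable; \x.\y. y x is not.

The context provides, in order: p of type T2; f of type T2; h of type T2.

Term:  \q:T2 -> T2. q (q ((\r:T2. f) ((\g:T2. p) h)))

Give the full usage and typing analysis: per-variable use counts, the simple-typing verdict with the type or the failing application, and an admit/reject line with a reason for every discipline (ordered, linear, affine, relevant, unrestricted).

variable uses: p=1, f=1, h=1, q (bound)=2, r (bound)=0, g (bound)=0
use order (left to right): q, q, f, p, h
typing: well-typed — term : (T2 -> T2) -> T2
ordered: ✗ — repeated use of q ×2; r, g left unused
linear: ✗ — repeated use of q ×2; r, g left unused
affine: ✗ — repeated use of q ×2
relevant: ✗ — r, g left unused
unrestricted: ✓ — typability at (T2 -> T2) -> T2 is all that's needed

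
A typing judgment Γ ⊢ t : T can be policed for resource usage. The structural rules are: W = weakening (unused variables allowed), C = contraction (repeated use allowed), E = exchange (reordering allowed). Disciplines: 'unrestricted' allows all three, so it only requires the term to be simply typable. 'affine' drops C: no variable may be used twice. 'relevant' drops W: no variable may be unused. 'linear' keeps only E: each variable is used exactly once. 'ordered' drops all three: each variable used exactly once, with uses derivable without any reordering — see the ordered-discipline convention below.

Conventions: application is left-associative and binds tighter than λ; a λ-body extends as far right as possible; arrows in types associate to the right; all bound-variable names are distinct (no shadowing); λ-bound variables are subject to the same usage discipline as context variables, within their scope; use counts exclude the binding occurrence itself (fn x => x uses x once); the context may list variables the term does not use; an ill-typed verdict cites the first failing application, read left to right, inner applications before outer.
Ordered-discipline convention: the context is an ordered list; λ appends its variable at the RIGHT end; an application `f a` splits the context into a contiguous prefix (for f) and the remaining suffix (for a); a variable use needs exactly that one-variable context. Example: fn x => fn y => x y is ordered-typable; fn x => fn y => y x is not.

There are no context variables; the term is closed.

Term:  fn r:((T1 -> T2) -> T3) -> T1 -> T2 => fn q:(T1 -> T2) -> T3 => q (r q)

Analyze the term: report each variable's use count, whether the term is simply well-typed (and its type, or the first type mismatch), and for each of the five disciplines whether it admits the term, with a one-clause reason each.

counts: r (λ-bound): 1; q (λ-bound): 2
order of uses: q, r, q
typing: well-typed — term : (((T1 -> T2) -> T3) -> T1 -> T2) -> ((T1 -> T2) -> T3) -> T3
ordered ✗ (repeated use of q ×2)
linear ✗ (repeated use of q ×2)
affine ✗ (repeated use of q ×2)
relevant ✓ (r, q: all used, weakening unneeded)
unrestricted ✓ (well-typed at (((T1 -> T2) -> T3) -> T1 -> T2) -> ((T1 -> T2) -> T3) -> T3; no restrictions here)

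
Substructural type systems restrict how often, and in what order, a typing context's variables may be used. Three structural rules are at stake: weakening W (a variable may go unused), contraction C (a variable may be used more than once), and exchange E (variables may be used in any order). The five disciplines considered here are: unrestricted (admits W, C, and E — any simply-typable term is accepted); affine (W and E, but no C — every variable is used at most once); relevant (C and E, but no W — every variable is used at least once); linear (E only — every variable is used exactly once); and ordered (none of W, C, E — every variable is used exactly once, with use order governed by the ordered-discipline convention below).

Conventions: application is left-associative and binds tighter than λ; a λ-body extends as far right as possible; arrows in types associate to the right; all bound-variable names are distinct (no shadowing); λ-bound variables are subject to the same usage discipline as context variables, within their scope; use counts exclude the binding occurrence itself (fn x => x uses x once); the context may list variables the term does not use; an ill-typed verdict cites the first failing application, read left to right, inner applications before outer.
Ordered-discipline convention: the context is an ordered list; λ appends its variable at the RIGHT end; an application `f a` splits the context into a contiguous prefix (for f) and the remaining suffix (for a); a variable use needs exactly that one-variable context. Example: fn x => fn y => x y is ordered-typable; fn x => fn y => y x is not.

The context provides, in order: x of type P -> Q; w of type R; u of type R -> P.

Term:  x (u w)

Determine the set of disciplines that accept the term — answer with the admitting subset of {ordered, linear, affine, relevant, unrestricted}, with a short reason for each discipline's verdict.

accepted by: linear, affine, relevant, unrestricted
variable uses: x: 1×, w: 1×, u: 1×
left-to-right use order: x, u, w
typing: ✓ — Q
ordered ✗ (no contiguous prefix/suffix split fits x, u, w)
linear ✓ (x, w, u: one use apiece)
affine ✓ (at most one use each (x, w, u))
relevant ✓ (none of x, w, u goes unused)
unrestricted ✓ (typability at Q is all that's needed)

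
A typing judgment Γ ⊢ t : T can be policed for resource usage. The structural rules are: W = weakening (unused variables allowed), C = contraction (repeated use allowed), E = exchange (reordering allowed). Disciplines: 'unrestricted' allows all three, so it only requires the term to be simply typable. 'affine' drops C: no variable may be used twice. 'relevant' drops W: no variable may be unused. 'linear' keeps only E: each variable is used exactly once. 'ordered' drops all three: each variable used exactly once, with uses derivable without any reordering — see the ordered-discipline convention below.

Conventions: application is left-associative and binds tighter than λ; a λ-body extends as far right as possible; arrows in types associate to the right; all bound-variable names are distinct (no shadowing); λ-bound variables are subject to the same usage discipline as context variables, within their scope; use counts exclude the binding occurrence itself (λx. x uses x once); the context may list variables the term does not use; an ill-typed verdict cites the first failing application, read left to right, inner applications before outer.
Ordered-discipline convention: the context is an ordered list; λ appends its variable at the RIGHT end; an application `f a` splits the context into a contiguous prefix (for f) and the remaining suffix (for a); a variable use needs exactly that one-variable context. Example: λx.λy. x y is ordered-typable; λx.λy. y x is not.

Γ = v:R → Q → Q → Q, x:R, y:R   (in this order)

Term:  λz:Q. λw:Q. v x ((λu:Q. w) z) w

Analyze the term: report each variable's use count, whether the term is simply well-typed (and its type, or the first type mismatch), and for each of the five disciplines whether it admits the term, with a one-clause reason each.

usage: v: 1; x: 1; y: 0; z (bound): 1; w (bound): 2; u (bound): 0
uses in reading order: v, x, w, z, w
typing: ✓ — Q → Q → Q
ordered: ✗ — repeated use of w ×2; unused: y, u — weakening required
linear: ✗ — repeated use of w ×2; unused: y, u — weakening required
affine: ✗ — repeated use of w ×2
relevant: ✗ — unused: y, u — weakening required
unrestricted: ✓ — simply typable at Q → Q → Q; W, C, E all held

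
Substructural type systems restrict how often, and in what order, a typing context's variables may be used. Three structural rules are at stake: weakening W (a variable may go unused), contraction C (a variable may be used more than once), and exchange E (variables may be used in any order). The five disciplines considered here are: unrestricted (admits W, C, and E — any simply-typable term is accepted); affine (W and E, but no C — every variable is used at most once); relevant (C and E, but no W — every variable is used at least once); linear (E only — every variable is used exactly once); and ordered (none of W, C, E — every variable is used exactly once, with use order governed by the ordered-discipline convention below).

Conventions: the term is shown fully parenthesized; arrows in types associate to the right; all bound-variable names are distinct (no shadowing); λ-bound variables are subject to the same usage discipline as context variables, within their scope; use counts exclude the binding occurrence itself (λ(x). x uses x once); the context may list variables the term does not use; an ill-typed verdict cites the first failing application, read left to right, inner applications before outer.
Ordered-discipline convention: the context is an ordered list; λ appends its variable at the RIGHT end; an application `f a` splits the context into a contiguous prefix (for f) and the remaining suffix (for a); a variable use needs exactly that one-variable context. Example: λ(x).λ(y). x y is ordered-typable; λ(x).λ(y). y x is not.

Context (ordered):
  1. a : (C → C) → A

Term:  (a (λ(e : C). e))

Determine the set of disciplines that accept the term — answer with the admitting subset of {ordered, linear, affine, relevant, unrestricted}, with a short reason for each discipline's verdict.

admitted in: ordered, linear, affine, relevant, unrestricted
usage: a ×1; e (λ-bound) ×1
use order (left to right): a, e
typing: ✓ — A
ordered: ✓, a, e once each; derivable with no W/C/E
linear: ✓, single use per variable (a, e)
affine: ✓, none of a, e used more than once
relevant: ✓, at least one use each (a, e)
unrestricted: ✓, well-typed at A; no restrictions here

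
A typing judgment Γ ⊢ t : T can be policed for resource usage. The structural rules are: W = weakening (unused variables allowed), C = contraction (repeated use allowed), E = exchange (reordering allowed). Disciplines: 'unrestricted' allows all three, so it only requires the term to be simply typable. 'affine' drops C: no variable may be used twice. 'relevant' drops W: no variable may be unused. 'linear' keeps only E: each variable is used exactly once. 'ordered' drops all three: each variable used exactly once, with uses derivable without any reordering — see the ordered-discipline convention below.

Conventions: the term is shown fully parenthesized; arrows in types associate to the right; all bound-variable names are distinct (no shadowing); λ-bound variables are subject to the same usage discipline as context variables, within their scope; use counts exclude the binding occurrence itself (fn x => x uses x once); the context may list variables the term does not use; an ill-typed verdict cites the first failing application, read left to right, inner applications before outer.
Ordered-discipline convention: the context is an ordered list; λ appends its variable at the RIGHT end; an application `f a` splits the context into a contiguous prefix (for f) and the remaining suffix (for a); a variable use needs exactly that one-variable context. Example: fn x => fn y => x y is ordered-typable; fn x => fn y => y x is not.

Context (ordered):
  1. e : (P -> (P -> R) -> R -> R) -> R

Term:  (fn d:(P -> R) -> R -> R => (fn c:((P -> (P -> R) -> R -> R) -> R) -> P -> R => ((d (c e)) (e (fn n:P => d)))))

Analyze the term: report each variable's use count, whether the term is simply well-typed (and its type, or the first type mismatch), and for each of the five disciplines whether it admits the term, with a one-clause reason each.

counts: e ×2; d [bound] ×2; c [bound] ×1; n [bound] ×0
order of uses: d, c, e, e, d
typing: ✓ — ((P -> R) -> R -> R) -> (((P -> (P -> R) -> R -> R) -> R) -> P -> R) -> R
ordered: ✗ — e ×2, d ×2 used more than once (contraction); needs weakening: n unused
linear: ✗ — e ×2, d ×2 used more than once (contraction); needs weakening: n unused
affine: ✗ — e ×2, d ×2 used more than once (contraction)
relevant: ✗ — needs weakening: n unused
unrestricted: ✓ — type-checks (((P -> R) -> R -> R) -> (((P -> (P -> R) -> R -> R) -> R) -> P -> R) -> R) and nothing is barred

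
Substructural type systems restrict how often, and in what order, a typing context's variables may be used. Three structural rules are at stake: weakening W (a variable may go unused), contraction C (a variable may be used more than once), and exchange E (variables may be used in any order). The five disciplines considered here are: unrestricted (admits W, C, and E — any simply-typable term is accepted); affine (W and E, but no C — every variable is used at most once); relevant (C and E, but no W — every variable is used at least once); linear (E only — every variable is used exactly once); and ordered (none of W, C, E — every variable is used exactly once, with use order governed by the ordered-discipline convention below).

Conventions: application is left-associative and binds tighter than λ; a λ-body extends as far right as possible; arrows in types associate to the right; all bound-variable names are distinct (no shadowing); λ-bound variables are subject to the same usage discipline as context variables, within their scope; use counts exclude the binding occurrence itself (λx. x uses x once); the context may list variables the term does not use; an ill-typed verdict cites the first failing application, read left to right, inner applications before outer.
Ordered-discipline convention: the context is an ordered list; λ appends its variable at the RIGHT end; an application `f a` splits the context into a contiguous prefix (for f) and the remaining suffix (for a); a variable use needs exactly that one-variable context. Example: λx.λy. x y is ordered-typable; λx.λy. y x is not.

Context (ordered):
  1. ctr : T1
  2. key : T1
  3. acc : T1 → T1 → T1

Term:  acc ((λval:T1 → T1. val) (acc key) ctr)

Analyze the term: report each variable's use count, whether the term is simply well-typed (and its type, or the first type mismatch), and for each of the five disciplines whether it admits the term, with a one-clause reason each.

use counts: ctr=1; key=1; acc=2; val (λ-bound)=1
order of uses: acc, val, acc, key, ctr
typing: the term checks, with type T1 → T1
ordered: ✗, repeated use of acc ×2
linear: ✗, repeated use of acc ×2
affine: ✗, repeated use of acc ×2
relevant: ✓, none of ctr, key, acc, val goes unused
unrestricted: ✓, typability at T1 → T1 is all that's needed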